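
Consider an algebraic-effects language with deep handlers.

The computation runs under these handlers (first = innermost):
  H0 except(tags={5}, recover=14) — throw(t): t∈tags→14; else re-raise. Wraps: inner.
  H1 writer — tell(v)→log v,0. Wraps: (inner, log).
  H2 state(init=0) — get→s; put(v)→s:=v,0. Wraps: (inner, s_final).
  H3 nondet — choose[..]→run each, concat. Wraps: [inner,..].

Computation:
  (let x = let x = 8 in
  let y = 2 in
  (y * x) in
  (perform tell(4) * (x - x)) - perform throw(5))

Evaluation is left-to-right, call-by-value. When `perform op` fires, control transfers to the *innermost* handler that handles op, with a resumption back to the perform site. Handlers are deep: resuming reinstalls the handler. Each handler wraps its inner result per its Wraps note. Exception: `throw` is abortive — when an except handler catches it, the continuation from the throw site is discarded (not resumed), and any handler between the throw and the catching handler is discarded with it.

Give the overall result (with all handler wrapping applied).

Working:
tell(4) @ H1 ⇒ log+=4
throw(5) @ H0 caught ⇒ 14
H1 returns (14, (4))
H2 returns ((14, (4)), 0)
H3 returns [((14, (4)), 0)]
= [((14, (4)), 0)]

Answer: [((14, (4)), 0)]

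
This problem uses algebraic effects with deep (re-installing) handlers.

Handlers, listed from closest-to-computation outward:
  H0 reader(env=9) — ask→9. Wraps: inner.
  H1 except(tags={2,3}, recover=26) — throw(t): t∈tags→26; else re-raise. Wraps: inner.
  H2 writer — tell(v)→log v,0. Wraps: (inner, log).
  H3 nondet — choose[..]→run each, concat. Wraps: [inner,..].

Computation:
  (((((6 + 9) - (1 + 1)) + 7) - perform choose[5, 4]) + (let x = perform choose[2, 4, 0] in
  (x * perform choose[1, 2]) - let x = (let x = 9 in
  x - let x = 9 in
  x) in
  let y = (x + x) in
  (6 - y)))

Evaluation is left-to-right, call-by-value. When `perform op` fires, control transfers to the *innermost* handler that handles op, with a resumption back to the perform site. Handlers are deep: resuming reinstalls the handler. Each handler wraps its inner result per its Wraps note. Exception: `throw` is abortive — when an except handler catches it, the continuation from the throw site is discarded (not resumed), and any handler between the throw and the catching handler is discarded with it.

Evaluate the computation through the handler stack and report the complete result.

Answer: [(11, ()), (13, ()), (13, ()), (17, ()), (9, ()), (9, ()), (12, ()), (14, ()), (14, ()), (18, ()), (10, ()), (10, ())]

Working:
choose[5, 4] @ H3
  branch[0] choose=5:
    choose[2, 4, 0] @ H3
      branch[0] choose=2:
        choose[1, 2] @ H3
          branch[0] choose=1:
            H0 returns 11
            H1 returns 11
            H2 returns (11, ())
            H3 returns [(11, ())]
          branch[1] choose=2:
            H0 returns 13
            H1 returns 13
            H2 returns (13, ())
            H3 returns [(13, ())]
      branch[1] choose=4:
        choose[1, 2] @ H3
          branch[0] choose=1:
            H0 returns 13
            H1 returns 13
            H2 returns (13, ())
            H3 returns [(13, ())]
          branch[1] choose=2:
            H0 returns 17
            H1 returns 17
            H2 returns (17, ())
            H3 returns [(17, ())]
      branch[2] choose=0:
        choose[1, 2] @ H3
          branch[0] choose=1:
            H0 returns 9
            H1 returns 9
            H2 returns (9, ())
            H3 returns [(9, ())]
          branch[1] choose=2:
            H0 returns 9
            H1 returns 9
            H2 returns (9, ())
            H3 returns [(9, ())]
  branch[1] choose=4:
    choose[2, 4, 0] @ H3
      branch[0] choose=2:
        choose[1, 2] @ H3
          branch[0] choose=1:
            H0 returns 12
            H1 returns 12
            H2 returns (12, ())
            H3 returns [(12, ())]
          branch[1] choose=2:
            H0 returns 14
            H1 returns 14
            H2 returns (14, ())
            H3 returns [(14, ())]
      branch[1] choose=4:
        choose[1, 2] @ H3
          branch[0] choose=1:
            H0 returns 14
            H1 returns 14
            H2 returns (14, ())
            H3 returns [(14, ())]
          branch[1] choose=2:
            H0 returns 18
            H1 returns 18
            H2 returns (18, ())
            H3 returns [(18, ())]
      branch[2] choose=0:
        choose[1, 2] @ H3
          branch[0] choose=1:
            H0 returns 10
            H1 returns 10
            H2 returns (10, ())
            H3 returns [(10, ())]
          branch[1] choose=2:
            H0 returns 10
            H1 returns 10
            H2 returns (10, ())
            H3 returns [(10, ())]
= [(11, ()), (13, ()), (13, ()), (17, ()), (9, ()), (9, ()), (12, ()), (14, ()), (14, ()), (18, ()), (10, ()), (10, ())]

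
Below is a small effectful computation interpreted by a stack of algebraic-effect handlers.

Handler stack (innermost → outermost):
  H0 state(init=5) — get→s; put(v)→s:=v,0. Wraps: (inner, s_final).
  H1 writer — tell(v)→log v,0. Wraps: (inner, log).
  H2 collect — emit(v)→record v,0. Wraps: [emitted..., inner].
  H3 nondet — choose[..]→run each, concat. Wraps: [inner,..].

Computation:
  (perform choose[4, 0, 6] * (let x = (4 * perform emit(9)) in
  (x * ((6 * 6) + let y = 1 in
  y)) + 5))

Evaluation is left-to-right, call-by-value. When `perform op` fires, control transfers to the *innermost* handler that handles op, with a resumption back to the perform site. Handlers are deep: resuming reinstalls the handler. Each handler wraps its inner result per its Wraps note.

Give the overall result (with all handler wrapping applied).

Working:
choose[4, 0, 6] @ H3
  branch[0] choose=4:
    emit(9) @ H2 ⇒ out+=9
    H0 returns (20, 5)
    H1 returns ((20, 5), ())
    H2 returns [9, ((20, 5), ())]
    H3 returns [[9, ((20, 5), ())]]
  branch[1] choose=0:
    emit(9) @ H2 ⇒ out+=9
    H0 returns (0, 5)
    H1 returns ((0, 5), ())
    H2 returns [9, ((0, 5), ())]
    H3 returns [[9, ((0, 5), ())]]
  branch[2] choose=6:
    emit(9) @ H2 ⇒ out+=9
    H0 returns (30, 5)
    H1 returns ((30, 5), ())
    H2 returns [9, ((30, 5), ())]
    H3 returns [[9, ((30, 5), ())]]
= [[9, ((20, 5), ())], [9, ((0, 5), ())], [9, ((30, 5), ())]]

Answer: [[9, ((20, 5), ())], [9, ((0, 5), ())], [9, ((30, 5), ())]]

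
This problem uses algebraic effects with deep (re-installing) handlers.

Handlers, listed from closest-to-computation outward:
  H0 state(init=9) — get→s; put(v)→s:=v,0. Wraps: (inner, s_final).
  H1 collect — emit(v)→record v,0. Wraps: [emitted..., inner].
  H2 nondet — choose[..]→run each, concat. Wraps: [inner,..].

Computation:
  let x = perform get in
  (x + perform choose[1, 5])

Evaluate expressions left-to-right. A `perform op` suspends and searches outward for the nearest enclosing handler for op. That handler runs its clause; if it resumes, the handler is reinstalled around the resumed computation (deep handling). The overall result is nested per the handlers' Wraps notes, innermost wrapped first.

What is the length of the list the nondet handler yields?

Working:
get @ H0 ⇒ 9
choose[1, 5] @ H2
  branch[0] choose=1:
    H0 returns (10, 9)
    H1 returns [(10, 9)]
    H2 returns [[(10, 9)]]
  branch[1] choose=5:
    H0 returns (14, 9)
    H1 returns [(14, 9)]
    H2 returns [[(14, 9)]]
= [[(10, 9)], [(14, 9)]]

Answer: 2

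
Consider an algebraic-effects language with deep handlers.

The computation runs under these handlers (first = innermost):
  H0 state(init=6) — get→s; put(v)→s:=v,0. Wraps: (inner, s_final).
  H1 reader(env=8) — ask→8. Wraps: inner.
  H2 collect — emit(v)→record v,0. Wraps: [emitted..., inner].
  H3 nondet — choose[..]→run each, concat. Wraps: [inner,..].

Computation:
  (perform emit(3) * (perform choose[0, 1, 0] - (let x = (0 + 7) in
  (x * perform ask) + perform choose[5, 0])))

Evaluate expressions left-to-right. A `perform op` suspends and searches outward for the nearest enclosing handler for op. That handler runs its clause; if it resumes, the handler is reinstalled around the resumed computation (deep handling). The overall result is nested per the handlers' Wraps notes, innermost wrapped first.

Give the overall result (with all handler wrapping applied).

Step-by-step:
emit(3) @ H2 ⇒ out+=3
choose[0, 1, 0] @ H3
  branch[0] choose=0:
    ask @ H1 ⇒ 8
    choose[5, 0] @ H3
      branch[0] choose=5:
        H0 returns (0, 6)
        H1 returns (0, 6)
        H2 returns [3, (0, 6)]
        H3 returns [[3, (0, 6)]]
      branch[1] choose=0:
        H0 returns (0, 6)
        H1 returns (0, 6)
        H2 returns [3, (0, 6)]
        H3 returns [[3, (0, 6)]]
  branch[1] choose=1:
    ask @ H1 ⇒ 8
    choose[5, 0] @ H3
      branch[0] choose=5:
        H0 returns (0, 6)
        H1 returns (0, 6)
        H2 returns [3, (0, 6)]
        H3 returns [[3, (0, 6)]]
      branch[1] choose=0:
        H0 returns (0, 6)
        H1 returns (0, 6)
        H2 returns [3, (0, 6)]
        H3 returns [[3, (0, 6)]]
  branch[2] choose=0:
    ask @ H1 ⇒ 8
    choose[5, 0] @ H3
      branch[0] choose=5:
        H0 returns (0, 6)
        H1 returns (0, 6)
        H2 returns [3, (0, 6)]
        H3 returns [[3, (0, 6)]]
      branch[1] choose=0:
        H0 returns (0, 6)
        H1 returns (0, 6)
        H2 returns [3, (0, 6)]
        H3 returns [[3, (0, 6)]]
= [[3, (0, 6)], [3, (0, 6)], [3, (0, 6)], [3, (0, 6)], [3, (0, 6)], [3, (0, 6)]]

Answer: [[3, (0, 6)], [3, (0, 6)], [3, (0, 6)], [3, (0, 6)], [3, (0, 6)], [3, (0, 6)]]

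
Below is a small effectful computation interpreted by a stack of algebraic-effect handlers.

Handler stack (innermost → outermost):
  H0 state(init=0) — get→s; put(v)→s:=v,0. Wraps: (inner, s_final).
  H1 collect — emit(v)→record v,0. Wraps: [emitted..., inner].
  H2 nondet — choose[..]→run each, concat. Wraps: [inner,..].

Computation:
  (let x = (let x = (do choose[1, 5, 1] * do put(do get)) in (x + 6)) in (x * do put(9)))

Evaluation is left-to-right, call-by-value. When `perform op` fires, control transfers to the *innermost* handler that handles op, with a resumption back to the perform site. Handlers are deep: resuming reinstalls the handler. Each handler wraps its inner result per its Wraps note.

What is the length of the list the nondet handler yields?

Step-by-step:
choose[1, 5, 1] @ H2
  branch[0] choose=1:
    get @ H0 ⇒ 0
    put(0) @ H0 ⇒ s:=0
    put(9) @ H0 ⇒ s:=9
    H0 returns (0, 9)
    H1 returns [(0, 9)]
    H2 returns [[(0, 9)]]
  branch[1] choose=5:
    get @ H0 ⇒ 0
    put(0) @ H0 ⇒ s:=0
    put(9) @ H0 ⇒ s:=9
    H0 returns (0, 9)
    H1 returns [(0, 9)]
    H2 returns [[(0, 9)]]
  branch[2] choose=1:
    get @ H0 ⇒ 0
    put(0) @ H0 ⇒ s:=0
    put(9) @ H0 ⇒ s:=9
    H0 returns (0, 9)
    H1 returns [(0, 9)]
    H2 returns [[(0, 9)]]
= [[(0, 9)], [(0, 9)], [(0, 9)]]

Answer: 3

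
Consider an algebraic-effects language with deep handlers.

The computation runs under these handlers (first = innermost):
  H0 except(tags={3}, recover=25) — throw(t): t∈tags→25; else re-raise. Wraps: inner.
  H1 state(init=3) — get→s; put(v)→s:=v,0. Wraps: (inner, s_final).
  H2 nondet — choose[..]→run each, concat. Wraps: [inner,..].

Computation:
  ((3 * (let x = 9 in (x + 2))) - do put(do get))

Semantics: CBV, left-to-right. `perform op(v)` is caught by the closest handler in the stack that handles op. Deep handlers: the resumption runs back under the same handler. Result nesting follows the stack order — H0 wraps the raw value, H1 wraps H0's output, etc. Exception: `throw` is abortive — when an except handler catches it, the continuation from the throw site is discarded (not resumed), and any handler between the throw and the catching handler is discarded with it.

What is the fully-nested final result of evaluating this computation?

Answer: [(33, 3)]

Step-by-step:
get @ H1 ⇒ 3
put(3) @ H1 ⇒ s:=3
H0 returns 33
H1 returns (33, 3)
H2 returns [(33, 3)]
= [(33, 3)]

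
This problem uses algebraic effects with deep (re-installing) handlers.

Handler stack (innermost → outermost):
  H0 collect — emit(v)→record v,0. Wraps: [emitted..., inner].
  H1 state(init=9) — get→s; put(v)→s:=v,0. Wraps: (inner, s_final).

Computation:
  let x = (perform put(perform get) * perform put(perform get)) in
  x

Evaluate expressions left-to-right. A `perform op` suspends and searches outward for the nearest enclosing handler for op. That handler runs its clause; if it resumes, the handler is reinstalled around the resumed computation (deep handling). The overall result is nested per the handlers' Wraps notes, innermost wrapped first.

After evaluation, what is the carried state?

Evaluation trace:
get @ H1 ⇒ 9
put(9) @ H1 ⇒ s:=9
get @ H1 ⇒ 9
put(9) @ H1 ⇒ s:=9
H0 returns [0]
H1 returns ([0], 9)
= ([0], 9)

Answer: 9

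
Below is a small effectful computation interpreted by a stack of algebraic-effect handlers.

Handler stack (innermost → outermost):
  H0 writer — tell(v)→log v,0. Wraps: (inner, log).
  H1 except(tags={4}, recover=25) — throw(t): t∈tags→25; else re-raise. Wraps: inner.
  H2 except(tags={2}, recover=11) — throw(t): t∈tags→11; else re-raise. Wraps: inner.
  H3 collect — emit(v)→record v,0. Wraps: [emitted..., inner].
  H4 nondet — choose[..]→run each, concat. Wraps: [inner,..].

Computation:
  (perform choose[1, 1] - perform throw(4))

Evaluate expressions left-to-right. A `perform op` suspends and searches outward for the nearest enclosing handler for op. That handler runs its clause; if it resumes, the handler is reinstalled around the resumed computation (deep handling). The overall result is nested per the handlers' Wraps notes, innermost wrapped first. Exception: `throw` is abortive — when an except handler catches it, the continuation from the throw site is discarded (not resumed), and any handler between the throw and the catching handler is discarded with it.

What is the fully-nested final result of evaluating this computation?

Step-by-step:
choose[1, 1] @ H4
  branch[0] choose=1:
    throw(4) @ H1 caught ⇒ 25
    H2 returns 25
    H3 returns [25]
    H4 returns [[25]]
  branch[1] choose=1:
    throw(4) @ H1 caught ⇒ 25
    H2 returns 25
    H3 returns [25]
    H4 returns [[25]]
= [[25], [25]]

Answer: [[25], [25]]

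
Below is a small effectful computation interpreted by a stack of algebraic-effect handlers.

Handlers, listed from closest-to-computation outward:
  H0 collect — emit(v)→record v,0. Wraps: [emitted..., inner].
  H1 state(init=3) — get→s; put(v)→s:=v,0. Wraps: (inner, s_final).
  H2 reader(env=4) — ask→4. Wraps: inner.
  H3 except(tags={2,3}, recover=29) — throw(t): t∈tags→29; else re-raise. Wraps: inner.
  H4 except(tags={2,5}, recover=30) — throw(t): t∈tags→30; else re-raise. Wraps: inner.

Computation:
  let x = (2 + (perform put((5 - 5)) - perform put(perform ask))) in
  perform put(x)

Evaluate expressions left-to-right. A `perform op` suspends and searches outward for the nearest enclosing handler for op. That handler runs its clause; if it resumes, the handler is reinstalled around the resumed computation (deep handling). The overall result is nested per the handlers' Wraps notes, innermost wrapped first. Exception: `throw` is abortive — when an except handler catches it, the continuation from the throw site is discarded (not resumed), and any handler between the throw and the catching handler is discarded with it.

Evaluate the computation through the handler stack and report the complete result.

Working:
put(0) @ H1 ⇒ s:=0
ask @ H2 ⇒ 4
put(4) @ H1 ⇒ s:=4
put(2) @ H1 ⇒ s:=2
H0 returns [0]
H1 returns ([0], 2)
H2 returns ([0], 2)
H3 returns ([0], 2)
H4 returns ([0], 2)
= ([0], 2)

Answer: ([0], 2)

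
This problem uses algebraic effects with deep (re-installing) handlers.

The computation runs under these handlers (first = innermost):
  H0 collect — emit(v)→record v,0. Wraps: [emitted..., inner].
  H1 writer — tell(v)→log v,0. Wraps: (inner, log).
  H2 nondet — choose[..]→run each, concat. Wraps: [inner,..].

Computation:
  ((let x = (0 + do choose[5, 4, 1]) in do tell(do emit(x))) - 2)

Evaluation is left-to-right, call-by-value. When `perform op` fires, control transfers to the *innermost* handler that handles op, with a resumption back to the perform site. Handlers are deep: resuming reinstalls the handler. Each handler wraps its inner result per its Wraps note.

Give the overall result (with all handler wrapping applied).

Answer: [([5, -2], (0)), ([4, -2], (0)), ([1, -2], (0))]

Evaluation trace:
choose[5, 4, 1] @ H2
  branch[0] choose=5:
    emit(5) @ H0 ⇒ out+=5
    tell(0) @ H1 ⇒ log+=0
    H0 returns [5, -2]
    H1 returns ([5, -2], (0))
    H2 returns [([5, -2], (0))]
  branch[1] choose=4:
    emit(4) @ H0 ⇒ out+=4
    tell(0) @ H1 ⇒ log+=0
    H0 returns [4, -2]
    H1 returns ([4, -2], (0))
    H2 returns [([4, -2], (0))]
  branch[2] choose=1:
    emit(1) @ H0 ⇒ out+=1
    tell(0) @ H1 ⇒ log+=0
    H0 returns [1, -2]
    H1 returns ([1, -2], (0))
    H2 returns [([1, -2], (0))]
= [([5, -2], (0)), ([4, -2], (0)), ([1, -2], (0))]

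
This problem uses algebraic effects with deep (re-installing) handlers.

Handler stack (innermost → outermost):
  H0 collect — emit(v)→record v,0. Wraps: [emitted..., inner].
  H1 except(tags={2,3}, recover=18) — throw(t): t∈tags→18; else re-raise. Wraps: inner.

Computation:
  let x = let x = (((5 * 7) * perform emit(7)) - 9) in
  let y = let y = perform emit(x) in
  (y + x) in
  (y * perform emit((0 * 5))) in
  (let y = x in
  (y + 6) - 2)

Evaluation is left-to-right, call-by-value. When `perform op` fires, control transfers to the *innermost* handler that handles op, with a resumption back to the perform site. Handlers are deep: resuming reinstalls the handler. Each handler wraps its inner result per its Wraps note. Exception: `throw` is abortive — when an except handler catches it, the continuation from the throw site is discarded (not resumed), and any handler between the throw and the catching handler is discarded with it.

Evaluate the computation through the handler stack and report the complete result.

Step-by-step:
emit(7) @ H0 ⇒ out+=7
emit(-9) @ H0 ⇒ out+=-9
emit(0) @ H0 ⇒ out+=0
H0 returns [7, -9, 0, 4]
H1 returns [7, -9, 0, 4]
= [7, -9, 0, 4]

Answer: [7, -9, 0, 4]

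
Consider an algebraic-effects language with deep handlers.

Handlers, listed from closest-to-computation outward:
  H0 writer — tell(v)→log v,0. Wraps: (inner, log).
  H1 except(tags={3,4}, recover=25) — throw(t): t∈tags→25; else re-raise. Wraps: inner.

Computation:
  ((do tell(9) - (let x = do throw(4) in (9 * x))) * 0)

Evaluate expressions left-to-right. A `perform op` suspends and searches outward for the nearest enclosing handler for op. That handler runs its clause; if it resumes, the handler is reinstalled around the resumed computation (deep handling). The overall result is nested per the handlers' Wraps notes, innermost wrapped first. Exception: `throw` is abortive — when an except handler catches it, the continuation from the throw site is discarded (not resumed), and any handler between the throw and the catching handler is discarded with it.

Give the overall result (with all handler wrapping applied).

Working:
tell(9) @ H0 ⇒ log+=9
throw(4) @ H1 caught ⇒ 25
= 25

Answer: 25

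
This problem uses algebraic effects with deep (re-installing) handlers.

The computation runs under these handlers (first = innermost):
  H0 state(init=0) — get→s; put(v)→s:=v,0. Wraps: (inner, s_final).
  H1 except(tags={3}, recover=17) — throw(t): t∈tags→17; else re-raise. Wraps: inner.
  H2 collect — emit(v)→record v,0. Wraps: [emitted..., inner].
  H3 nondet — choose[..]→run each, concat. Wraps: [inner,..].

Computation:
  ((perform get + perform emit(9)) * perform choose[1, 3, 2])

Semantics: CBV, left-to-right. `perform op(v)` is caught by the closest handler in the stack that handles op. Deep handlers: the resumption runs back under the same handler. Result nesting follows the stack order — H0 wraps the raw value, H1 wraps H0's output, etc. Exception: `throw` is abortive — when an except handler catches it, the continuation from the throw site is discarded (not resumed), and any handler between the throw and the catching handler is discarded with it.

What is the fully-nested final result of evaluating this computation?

Answer: [[9, (0, 0)], [9, (0, 0)], [9, (0, 0)]]

Working:
get @ H0 ⇒ 0
emit(9) @ H2 ⇒ out+=9
choose[1, 3, 2] @ H3
  branch[0] choose=1:
    H0 returns (0, 0)
    H1 returns (0, 0)
    H2 returns [9, (0, 0)]
    H3 returns [[9, (0, 0)]]
  branch[1] choose=3:
    H0 returns (0, 0)
    H1 returns (0, 0)
    H2 returns [9, (0, 0)]
    H3 returns [[9, (0, 0)]]
  branch[2] choose=2:
    H0 returns (0, 0)
    H1 returns (0, 0)
    H2 returns [9, (0, 0)]
    H3 returns [[9, (0, 0)]]
= [[9, (0, 0)], [9, (0, 0)], [9, (0, 0)]]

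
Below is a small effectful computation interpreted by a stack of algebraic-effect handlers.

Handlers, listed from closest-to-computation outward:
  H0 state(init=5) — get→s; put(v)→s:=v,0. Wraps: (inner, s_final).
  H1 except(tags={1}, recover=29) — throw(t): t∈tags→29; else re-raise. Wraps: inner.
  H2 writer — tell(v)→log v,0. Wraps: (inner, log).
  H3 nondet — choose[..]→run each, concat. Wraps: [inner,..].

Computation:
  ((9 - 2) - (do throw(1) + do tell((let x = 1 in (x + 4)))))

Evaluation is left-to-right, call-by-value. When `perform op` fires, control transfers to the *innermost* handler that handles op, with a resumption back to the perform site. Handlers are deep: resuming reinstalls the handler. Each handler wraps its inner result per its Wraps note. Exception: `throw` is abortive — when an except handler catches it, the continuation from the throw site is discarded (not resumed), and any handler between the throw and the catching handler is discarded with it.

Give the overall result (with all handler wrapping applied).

Step-by-step:
throw(1) @ H1 caught ⇒ 29
H2 returns (29, ())
H3 returns [(29, ())]
= [(29, ())]

Answer: [(29, ())]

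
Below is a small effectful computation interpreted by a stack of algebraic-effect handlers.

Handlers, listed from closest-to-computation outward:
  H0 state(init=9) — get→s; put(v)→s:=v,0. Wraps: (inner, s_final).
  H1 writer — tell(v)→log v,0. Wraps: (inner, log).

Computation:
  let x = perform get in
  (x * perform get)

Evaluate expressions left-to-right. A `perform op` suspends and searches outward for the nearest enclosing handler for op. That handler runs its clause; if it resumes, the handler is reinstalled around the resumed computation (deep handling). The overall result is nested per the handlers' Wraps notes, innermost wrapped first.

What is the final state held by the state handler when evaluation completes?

Answer: 9

Working:
get @ H0 ⇒ 9
get @ H0 ⇒ 9
H0 returns (81, 9)
H1 returns ((81, 9), ())
= ((81, 9), ())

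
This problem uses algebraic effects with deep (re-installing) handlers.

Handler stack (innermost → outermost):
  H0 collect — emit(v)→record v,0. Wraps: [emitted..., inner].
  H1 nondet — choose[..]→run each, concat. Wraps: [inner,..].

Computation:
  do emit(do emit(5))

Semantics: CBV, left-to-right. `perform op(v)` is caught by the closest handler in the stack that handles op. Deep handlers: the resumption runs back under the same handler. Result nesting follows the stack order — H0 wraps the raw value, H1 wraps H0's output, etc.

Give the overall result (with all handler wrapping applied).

Answer: [[5, 0, 0]]

Evaluation trace:
emit(5) @ H0 ⇒ out+=5
emit(0) @ H0 ⇒ out+=0
H0 returns [5, 0, 0]
H1 returns [[5, 0, 0]]
= [[5, 0, 0]]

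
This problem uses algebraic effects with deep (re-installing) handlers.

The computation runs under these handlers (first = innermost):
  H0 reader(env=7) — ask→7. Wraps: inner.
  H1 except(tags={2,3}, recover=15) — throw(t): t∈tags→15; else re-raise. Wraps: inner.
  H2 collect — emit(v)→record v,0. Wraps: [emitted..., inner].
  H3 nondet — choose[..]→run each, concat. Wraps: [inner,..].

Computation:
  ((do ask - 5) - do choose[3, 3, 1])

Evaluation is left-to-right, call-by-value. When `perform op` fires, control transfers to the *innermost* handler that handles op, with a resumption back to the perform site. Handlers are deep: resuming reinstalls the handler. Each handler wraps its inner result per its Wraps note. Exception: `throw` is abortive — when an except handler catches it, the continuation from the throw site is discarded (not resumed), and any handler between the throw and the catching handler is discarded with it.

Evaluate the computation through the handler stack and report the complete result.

Answer: [[-1], [-1], [1]]

Step-by-step:
ask @ H0 ⇒ 7
choose[3, 3, 1] @ H3
  branch[0] choose=3:
    H0 returns -1
    H1 returns -1
    H2 returns [-1]
    H3 returns [[-1]]
  branch[1] choose=3:
    H0 returns -1
    H1 returns -1
    H2 returns [-1]
    H3 returns [[-1]]
  branch[2] choose=1:
    H0 returns 1
    H1 returns 1
    H2 returns [1]
    H3 returns [[1]]
= [[-1], [-1], [1]]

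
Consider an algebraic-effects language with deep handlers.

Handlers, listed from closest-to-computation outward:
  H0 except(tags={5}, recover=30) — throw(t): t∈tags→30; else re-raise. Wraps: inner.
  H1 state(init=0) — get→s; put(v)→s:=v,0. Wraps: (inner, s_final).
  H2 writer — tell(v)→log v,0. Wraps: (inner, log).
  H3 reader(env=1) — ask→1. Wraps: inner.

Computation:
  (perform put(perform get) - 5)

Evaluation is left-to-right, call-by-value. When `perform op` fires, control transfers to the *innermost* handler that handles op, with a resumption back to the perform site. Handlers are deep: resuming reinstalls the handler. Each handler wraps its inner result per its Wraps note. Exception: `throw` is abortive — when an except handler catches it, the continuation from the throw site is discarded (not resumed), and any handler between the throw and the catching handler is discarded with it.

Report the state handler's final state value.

Working:
get @ H1 ⇒ 0
put(0) @ H1 ⇒ s:=0
H0 returns -5
H1 returns (-5, 0)
H2 returns ((-5, 0), ())
H3 returns ((-5, 0), ())
= ((-5, 0), ())

Answer: 0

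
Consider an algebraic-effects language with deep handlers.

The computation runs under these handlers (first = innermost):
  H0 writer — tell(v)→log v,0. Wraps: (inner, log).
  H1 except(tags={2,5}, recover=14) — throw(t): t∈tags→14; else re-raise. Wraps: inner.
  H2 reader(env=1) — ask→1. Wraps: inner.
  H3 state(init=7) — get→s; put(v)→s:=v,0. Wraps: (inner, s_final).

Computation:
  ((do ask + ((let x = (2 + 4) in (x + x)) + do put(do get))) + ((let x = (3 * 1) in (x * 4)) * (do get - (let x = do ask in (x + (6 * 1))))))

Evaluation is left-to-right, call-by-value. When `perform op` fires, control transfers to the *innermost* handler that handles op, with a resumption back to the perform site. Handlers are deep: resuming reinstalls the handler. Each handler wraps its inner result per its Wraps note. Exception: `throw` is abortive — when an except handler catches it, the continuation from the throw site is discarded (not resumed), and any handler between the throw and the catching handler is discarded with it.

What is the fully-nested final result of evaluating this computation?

Working:
ask @ H2 ⇒ 1
get @ H3 ⇒ 7
put(7) @ H3 ⇒ s:=7
get @ H3 ⇒ 7
ask @ H2 ⇒ 1
H0 returns (13, ())
H1 returns (13, ())
H2 returns (13, ())
H3 returns ((13, ()), 7)
= ((13, ()), 7)

Answer: ((13, ()), 7)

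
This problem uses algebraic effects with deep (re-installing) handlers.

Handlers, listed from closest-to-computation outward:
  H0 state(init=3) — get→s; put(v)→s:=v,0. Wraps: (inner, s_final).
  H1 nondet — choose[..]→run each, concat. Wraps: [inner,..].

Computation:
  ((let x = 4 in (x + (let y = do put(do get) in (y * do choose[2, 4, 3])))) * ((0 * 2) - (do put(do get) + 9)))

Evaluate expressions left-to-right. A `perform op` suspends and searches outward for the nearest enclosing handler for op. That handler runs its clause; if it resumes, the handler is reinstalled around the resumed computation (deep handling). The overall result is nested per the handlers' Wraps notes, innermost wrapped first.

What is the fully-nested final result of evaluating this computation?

Working:
get @ H0 ⇒ 3
put(3) @ H0 ⇒ s:=3
choose[2, 4, 3] @ H1
  branch[0] choose=2:
    get @ H0 ⇒ 3
    put(3) @ H0 ⇒ s:=3
    H0 returns (-36, 3)
    H1 returns [(-36, 3)]
  branch[1] choose=4:
    get @ H0 ⇒ 3
    put(3) @ H0 ⇒ s:=3
    H0 returns (-36, 3)
    H1 returns [(-36, 3)]
  branch[2] choose=3:
    get @ H0 ⇒ 3
    put(3) @ H0 ⇒ s:=3
    H0 returns (-36, 3)
    H1 returns [(-36, 3)]
= [(-36, 3), (-36, 3), (-36, 3)]

Answer: [(-36, 3), (-36, 3), (-36, 3)]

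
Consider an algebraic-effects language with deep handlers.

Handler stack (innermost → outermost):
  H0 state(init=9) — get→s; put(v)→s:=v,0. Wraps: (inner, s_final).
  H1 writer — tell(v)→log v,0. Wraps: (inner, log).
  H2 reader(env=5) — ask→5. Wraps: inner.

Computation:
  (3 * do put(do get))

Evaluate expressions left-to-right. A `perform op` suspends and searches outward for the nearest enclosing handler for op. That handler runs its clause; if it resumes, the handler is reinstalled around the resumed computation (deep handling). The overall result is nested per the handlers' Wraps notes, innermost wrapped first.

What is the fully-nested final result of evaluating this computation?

Evaluation trace:
get @ H0 ⇒ 9
put(9) @ H0 ⇒ s:=9
H0 returns (0, 9)
H1 returns ((0, 9), ())
H2 returns ((0, 9), ())
= ((0, 9), ())

Answer: ((0, 9), ())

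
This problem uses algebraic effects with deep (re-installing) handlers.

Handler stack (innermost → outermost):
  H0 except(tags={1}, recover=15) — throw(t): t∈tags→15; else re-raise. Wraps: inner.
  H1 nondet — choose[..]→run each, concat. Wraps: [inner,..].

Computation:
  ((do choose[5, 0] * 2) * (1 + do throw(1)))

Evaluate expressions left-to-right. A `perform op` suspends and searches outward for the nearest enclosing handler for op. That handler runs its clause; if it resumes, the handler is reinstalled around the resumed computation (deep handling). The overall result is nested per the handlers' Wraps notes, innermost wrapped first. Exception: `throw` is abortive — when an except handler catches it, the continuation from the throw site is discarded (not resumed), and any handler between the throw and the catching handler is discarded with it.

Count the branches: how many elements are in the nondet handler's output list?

Answer: 2

Step-by-step:
choose[5, 0] @ H1
  branch[0] choose=5:
    throw(1) @ H0 caught ⇒ 15
    H1 returns [15]
  branch[1] choose=0:
    throw(1) @ H0 caught ⇒ 15
    H1 returns [15]
= [15, 15]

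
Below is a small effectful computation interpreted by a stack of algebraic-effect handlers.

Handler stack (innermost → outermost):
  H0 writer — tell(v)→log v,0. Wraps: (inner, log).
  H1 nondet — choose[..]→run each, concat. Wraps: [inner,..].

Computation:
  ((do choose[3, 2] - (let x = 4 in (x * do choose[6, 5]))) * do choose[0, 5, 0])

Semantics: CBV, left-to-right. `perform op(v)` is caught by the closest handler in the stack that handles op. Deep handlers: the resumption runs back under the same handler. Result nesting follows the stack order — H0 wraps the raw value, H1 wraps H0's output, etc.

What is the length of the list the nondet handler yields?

Evaluation trace:
choose[3, 2] @ H1
  branch[0] choose=3:
    choose[6, 5] @ H1
      branch[0] choose=6:
        choose[0, 5, 0] @ H1
          branch[0] choose=0:
            H0 returns (0, ())
            H1 returns [(0, ())]
          branch[1] choose=5:
            H0 returns (-105, ())
            H1 returns [(-105, ())]
          branch[2] choose=0:
            H0 returns (0, ())
            H1 returns [(0, ())]
      branch[1] choose=5:
        choose[0, 5, 0] @ H1
          branch[0] choose=0:
            H0 returns (0, ())
            H1 returns [(0, ())]
          branch[1] choose=5:
            H0 returns (-85, ())
            H1 returns [(-85, ())]
          branch[2] choose=0:
            H0 returns (0, ())
            H1 returns [(0, ())]
  branch[1] choose=2:
    choose[6, 5] @ H1
      branch[0] choose=6:
        choose[0, 5, 0] @ H1
          branch[0] choose=0:
            H0 returns (0, ())
            H1 returns [(0, ())]
          branch[1] choose=5:
            H0 returns (-110, ())
            H1 returns [(-110, ())]
          branch[2] choose=0:
            H0 returns (0, ())
            H1 returns [(0, ())]
      branch[1] choose=5:
        choose[0, 5, 0] @ H1
          branch[0] choose=0:
            H0 returns (0, ())
            H1 returns [(0, ())]
          branch[1] choose=5:
            H0 returns (-90, ())
            H1 returns [(-90, ())]
          branch[2] choose=0:
            H0 returns (0, ())
            H1 returns [(0, ())]
= [(0, ()), (-105, ()), (0, ()), (0, ()), (-85, ()), (0, ()), (0, ()), (-110, ()), (0, ()), (0, ()), (-90, ()), (0, ())]

Answer: 12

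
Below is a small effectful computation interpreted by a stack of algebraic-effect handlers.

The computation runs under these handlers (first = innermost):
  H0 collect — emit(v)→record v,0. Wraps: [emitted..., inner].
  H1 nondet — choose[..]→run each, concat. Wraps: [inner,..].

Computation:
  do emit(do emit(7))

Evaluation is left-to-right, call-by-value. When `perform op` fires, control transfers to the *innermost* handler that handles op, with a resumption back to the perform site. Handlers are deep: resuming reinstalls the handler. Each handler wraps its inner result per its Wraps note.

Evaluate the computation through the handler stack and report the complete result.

Answer: [[7, 0, 0]]

Working:
emit(7) @ H0 ⇒ out+=7
emit(0) @ H0 ⇒ out+=0
H0 returns [7, 0, 0]
H1 returns [[7, 0, 0]]
= [[7, 0, 0]]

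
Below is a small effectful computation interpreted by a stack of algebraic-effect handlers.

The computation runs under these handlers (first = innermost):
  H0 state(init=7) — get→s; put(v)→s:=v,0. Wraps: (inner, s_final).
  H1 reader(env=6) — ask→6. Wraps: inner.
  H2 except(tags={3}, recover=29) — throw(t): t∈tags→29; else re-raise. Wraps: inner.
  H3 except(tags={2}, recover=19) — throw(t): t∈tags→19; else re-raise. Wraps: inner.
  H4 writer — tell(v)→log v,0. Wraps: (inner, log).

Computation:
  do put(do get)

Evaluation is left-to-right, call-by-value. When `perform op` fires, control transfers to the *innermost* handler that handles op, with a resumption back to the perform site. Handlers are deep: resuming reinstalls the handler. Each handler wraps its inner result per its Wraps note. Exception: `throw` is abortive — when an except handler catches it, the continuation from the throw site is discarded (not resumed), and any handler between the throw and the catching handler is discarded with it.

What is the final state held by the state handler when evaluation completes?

Answer: 7

Evaluation trace:
get @ H0 ⇒ 7
put(7) @ H0 ⇒ s:=7
H0 returns (0, 7)
H1 returns (0, 7)
H2 returns (0, 7)
H3 returns (0, 7)
H4 returns ((0, 7), ())
= ((0, 7), ())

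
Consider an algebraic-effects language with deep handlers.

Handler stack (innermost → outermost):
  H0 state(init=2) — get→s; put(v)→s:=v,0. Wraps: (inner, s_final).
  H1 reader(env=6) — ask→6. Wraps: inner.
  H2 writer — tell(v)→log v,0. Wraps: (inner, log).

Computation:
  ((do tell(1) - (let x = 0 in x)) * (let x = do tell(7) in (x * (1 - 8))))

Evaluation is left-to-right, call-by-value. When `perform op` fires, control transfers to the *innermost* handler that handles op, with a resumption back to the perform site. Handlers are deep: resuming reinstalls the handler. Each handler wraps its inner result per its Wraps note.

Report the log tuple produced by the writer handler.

Answer: (1, 7)

Working:
tell(1) @ H2 ⇒ log+=1
tell(7) @ H2 ⇒ log+=7
H0 returns (0, 2)
H1 returns (0, 2)
H2 returns ((0, 2), (1, 7))
= ((0, 2), (1, 7))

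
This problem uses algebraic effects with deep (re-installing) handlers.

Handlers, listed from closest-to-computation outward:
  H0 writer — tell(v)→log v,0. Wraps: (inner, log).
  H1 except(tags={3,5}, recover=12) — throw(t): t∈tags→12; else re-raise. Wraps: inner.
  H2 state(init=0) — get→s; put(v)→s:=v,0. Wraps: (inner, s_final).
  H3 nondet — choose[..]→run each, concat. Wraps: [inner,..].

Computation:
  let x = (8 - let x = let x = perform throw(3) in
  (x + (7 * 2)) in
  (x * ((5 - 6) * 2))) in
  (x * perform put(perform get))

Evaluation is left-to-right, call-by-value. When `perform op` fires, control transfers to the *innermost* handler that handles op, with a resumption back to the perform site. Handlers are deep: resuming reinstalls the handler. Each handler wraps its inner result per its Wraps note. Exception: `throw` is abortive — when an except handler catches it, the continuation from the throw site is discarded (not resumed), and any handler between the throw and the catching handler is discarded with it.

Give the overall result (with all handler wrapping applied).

Answer: [(12, 0)]

Evaluation trace:
throw(3) @ H1 caught ⇒ 12
H2 returns (12, 0)
H3 returns [(12, 0)]
= [(12, 0)]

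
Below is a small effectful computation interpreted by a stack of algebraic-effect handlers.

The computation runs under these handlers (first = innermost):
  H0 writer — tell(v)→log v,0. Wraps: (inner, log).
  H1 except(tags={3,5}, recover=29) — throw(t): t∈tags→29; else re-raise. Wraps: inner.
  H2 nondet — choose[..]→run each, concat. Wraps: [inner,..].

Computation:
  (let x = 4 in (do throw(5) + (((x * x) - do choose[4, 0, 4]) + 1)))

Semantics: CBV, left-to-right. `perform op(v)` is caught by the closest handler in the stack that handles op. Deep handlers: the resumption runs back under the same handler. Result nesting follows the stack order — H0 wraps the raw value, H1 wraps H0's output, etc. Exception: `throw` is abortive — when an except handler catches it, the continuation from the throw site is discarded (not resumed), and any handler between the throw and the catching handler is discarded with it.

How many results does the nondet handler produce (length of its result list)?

Answer: 1

Step-by-step:
throw(5) @ H1 caught ⇒ 29
H2 returns [29]
= [29]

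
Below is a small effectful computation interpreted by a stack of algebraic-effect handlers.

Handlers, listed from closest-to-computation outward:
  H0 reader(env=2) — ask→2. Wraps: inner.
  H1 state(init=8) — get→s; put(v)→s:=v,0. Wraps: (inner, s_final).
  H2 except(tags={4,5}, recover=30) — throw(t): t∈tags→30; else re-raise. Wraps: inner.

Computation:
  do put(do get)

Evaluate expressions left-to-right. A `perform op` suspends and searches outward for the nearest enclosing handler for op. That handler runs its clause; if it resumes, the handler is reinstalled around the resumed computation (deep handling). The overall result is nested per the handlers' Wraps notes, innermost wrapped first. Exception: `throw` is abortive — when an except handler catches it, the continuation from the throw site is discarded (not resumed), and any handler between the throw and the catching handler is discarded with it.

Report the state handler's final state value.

Working:
get @ H1 ⇒ 8
put(8) @ H1 ⇒ s:=8
H0 returns 0
H1 returns (0, 8)
H2 returns (0, 8)
= (0, 8)

Answer: 8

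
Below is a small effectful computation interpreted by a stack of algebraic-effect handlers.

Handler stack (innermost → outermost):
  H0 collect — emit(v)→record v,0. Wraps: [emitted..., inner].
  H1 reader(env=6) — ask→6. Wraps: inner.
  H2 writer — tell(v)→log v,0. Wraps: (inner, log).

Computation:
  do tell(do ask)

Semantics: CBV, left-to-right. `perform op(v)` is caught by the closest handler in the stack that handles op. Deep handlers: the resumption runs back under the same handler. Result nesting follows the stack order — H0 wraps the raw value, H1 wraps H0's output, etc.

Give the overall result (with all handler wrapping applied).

Answer: ([0], (6))

Step-by-step:
ask @ H1 ⇒ 6
tell(6) @ H2 ⇒ log+=6
H0 returns [0]
H1 returns [0]
H2 returns ([0], (6))
= ([0], (6))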